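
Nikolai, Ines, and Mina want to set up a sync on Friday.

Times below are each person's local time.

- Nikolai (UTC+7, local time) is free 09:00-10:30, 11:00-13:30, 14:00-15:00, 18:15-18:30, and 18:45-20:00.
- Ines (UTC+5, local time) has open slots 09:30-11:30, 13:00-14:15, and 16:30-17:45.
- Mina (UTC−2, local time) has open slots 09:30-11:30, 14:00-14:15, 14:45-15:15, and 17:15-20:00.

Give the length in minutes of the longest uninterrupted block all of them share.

60 minutes

Nikolai → UTC: 02:00–03:30, 04:00–06:30, 07:00–08:00, 11:15–11:30, 11:45–13:00.
Ines → UTC: 04:30–06:30, 08:00–09:15, 11:30–12:45.
Mina → UTC: 11:30–13:30, 16:00–16:15, 16:45–17:15, 19:15–22:00.
Nikolai ∩ Ines: 04:30–06:30, 11:45–12:45.
Nikolai ∩ Ines ∩ Mina: 11:45–12:45.
Single common window of 60 minutes.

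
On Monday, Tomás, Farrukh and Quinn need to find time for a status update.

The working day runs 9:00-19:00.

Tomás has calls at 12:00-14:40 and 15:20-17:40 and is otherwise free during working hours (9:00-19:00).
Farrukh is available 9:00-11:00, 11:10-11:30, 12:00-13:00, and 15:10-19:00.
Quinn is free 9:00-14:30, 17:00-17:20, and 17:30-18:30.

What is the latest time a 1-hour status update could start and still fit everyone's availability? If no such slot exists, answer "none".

10:00

Tomás free within 09:00–19:00: 09:00–12:00, 14:40–15:20, 17:40–19:00.
Tomás ∩ Farrukh: 09:00–11:00, 11:10–11:30, 15:10–15:20, 17:40–19:00.
Tomás ∩ Farrukh ∩ Quinn: 09:00–11:00, 11:10–11:30, 17:40–18:30.
Windows ≥ 60 min: 09:00–11:00.
Latest start in the last window 09:00–11:00 is 11:00 − 60 min = 10:00.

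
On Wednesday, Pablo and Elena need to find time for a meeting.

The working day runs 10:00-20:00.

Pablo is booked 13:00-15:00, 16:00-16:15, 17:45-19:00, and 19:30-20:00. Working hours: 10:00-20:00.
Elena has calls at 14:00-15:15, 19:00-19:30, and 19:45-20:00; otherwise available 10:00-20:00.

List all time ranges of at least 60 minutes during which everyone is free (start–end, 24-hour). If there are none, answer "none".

10:00–13:00, 16:15–17:45

Pablo free within 10:00–20:00: 10:00–13:00, 15:00–16:00, 16:15–17:45, 19:00–19:30.
Elena free within 10:00–20:00: 10:00–14:00, 15:15–19:00, 19:30–19:45.
Pablo ∩ Elena: 10:00–13:00, 15:15–16:00, 16:15–17:45.
Windows ≥ 60 min: 10:00–13:00, 16:15–17:45.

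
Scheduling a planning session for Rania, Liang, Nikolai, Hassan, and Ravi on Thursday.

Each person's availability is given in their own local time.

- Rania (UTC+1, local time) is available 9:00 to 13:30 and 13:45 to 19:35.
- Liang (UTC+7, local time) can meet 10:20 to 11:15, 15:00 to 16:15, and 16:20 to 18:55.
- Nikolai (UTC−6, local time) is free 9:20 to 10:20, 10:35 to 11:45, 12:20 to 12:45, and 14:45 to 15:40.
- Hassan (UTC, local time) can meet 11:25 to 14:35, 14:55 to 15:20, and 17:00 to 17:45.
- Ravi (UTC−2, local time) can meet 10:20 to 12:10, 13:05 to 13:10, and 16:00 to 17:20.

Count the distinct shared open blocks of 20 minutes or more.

Rania → UTC: 08:00–12:30, 12:45–18:35.
Liang → UTC: 03:20–04:15, 08:00–09:15, 09:20–11:55.
Nikolai → UTC: 15:20–16:20, 16:35–17:45, 18:20–18:45, 20:45–21:40.
Hassan → UTC: 11:25–14:35, 14:55–15:20, 17:00–17:45.
Ravi → UTC: 12:20–14:10, 15:05–15:10, 18:00–19:20.
Rania ∩ Liang: 08:00–09:15, 09:20–11:55.
Rania ∩ Liang ∩ Nikolai: (none).
Rania ∩ Liang ∩ Nikolai ∩ Hassan: (none).
Rania ∩ Liang ∩ Nikolai ∩ Hassan ∩ Ravi: (none).
Windows ≥ 20 min: (none).
That's 0 windows.

0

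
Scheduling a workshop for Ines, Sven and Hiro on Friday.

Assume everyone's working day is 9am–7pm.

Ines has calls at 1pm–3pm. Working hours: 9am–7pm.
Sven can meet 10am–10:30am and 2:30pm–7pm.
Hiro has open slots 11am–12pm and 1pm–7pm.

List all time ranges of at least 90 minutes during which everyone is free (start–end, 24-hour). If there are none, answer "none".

Ines free within 09:00–19:00: 09:00–13:00, 15:00–19:00.
Ines ∩ Sven: 10:00–10:30, 15:00–19:00.
Ines ∩ Sven ∩ Hiro: 15:00–19:00.
Windows ≥ 90 min: 15:00–19:00.

15:00–19:00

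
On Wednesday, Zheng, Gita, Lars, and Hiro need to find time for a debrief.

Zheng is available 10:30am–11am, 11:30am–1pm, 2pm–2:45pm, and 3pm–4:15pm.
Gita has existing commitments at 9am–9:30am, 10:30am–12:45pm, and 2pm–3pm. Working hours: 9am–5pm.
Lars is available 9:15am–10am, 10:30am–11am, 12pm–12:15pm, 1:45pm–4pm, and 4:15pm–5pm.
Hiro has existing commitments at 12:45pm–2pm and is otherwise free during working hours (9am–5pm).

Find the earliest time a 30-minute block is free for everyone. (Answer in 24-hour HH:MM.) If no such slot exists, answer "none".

Gita free within 09:00–17:00: 09:30–10:30, 12:45–14:00, 15:00–17:00.
Hiro free within 09:00–17:00: 09:00–12:45, 14:00–17:00.
Zheng ∩ Gita: 12:45–13:00, 15:00–16:15.
Zheng ∩ Gita ∩ Lars: 15:00–16:00.
Zheng ∩ Gita ∩ Lars ∩ Hiro: 15:00–16:00.
Windows ≥ 30 min: 15:00–16:00.
Earliest such window starts at 15:00.

15:00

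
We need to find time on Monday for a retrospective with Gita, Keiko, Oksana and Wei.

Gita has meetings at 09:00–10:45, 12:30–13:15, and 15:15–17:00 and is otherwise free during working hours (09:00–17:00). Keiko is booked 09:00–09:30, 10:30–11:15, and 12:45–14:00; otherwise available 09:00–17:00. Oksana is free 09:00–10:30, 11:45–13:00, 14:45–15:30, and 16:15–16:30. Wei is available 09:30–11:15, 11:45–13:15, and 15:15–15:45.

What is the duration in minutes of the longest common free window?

Gita free within 09:00–17:00: 10:45–12:30, 13:15–15:15.
Keiko free within 09:00–17:00: 09:30–10:30, 11:15–12:45, 14:00–17:00.
Gita ∩ Keiko: 11:15–12:30, 14:00–15:15.
Gita ∩ Keiko ∩ Oksana: 11:45–12:30, 14:45–15:15.
Gita ∩ Keiko ∩ Oksana ∩ Wei: 11:45–12:30.
Single common window of 45 minutes.

45 minutes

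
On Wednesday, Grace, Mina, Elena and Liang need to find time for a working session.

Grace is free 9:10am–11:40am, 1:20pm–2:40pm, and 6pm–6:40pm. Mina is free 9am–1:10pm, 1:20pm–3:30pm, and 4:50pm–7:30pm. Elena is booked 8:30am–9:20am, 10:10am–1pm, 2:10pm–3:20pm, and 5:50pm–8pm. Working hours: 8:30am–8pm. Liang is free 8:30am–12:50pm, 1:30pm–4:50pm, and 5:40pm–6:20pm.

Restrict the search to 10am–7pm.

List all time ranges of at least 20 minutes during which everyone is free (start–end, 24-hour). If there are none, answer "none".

13:30–14:10

Elena free within 08:30–20:00: 09:20–10:10, 13:00–14:10, 15:20–17:50.
Grace ∩ Mina: 09:10–11:40, 13:20–14:40, 18:00–18:40.
Grace ∩ Mina ∩ Elena: 09:20–10:10, 13:20–14:10.
Grace ∩ Mina ∩ Elena ∩ Liang: 09:20–10:10, 13:30–14:10.
Restricted to 10:00–19:00: 10:00–10:10, 13:30–14:10.
Windows ≥ 20 min: 13:30–14:10.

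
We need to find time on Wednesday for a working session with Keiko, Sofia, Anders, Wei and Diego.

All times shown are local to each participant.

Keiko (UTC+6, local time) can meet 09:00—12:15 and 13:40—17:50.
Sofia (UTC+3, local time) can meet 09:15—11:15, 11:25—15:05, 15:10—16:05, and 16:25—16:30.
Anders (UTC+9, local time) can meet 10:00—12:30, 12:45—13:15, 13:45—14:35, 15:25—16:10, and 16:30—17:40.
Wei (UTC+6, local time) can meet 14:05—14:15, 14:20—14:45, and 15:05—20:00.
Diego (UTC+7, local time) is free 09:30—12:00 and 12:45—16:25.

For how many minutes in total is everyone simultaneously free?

25 minutes

Keiko → UTC: 03:00–06:15, 07:40–11:50.
Sofia → UTC: 06:15–08:15, 08:25–12:05, 12:10–13:05, 13:25–13:30.
Anders → UTC: 01:00–03:30, 03:45–04:15, 04:45–05:35, 06:25–07:10, 07:30–08:40.
Wei → UTC: 08:05–08:15, 08:20–08:45, 09:05–14:00.
Diego → UTC: 02:30–05:00, 05:45–09:25.
Keiko ∩ Sofia: 07:40–08:15, 08:25–11:50.
Keiko ∩ Sofia ∩ Anders: 07:40–08:15, 08:25–08:40.
Keiko ∩ Sofia ∩ Anders ∩ Wei: 08:05–08:15, 08:25–08:40.
Keiko ∩ Sofia ∩ Anders ∩ Wei ∩ Diego: 08:05–08:15, 08:25–08:40.
Total common minutes: 10 + 15 = 25.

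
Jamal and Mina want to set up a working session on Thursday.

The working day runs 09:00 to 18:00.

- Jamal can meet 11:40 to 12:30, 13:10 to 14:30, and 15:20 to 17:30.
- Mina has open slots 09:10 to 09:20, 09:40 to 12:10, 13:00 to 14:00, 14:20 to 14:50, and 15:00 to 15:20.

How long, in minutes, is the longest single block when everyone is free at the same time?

50 minutes

Jamal ∩ Mina: 11:40–12:10, 13:10–14:00, 14:20–14:30.
Common window lengths: 30, 50, 10 min; longest is 50.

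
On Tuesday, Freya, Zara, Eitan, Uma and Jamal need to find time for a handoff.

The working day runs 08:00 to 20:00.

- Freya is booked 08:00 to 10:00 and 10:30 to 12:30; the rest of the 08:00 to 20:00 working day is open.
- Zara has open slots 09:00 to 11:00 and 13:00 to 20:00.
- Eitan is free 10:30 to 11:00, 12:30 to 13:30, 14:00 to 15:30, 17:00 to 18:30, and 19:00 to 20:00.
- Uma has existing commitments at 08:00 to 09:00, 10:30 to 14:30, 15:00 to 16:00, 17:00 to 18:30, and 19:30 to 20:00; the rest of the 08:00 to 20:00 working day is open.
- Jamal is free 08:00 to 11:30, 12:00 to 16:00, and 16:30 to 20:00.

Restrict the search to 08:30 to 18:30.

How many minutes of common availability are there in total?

Freya free within 08:00–20:00: 10:00–10:30, 12:30–20:00.
Uma free within 08:00–20:00: 09:00–10:30, 14:30–15:00, 16:00–17:00, 18:30–19:30.
Freya ∩ Zara: 10:00–10:30, 13:00–20:00.
Freya ∩ Zara ∩ Eitan: 13:00–13:30, 14:00–15:30, 17:00–18:30, 19:00–20:00.
Freya ∩ Zara ∩ Eitan ∩ Uma: 14:30–15:00, 19:00–19:30.
Freya ∩ Zara ∩ Eitan ∩ Uma ∩ Jamal: 14:30–15:00, 19:00–19:30.
Restricted to 08:30–18:30: 14:30–15:00.
Total common minutes: 30.

30 minutes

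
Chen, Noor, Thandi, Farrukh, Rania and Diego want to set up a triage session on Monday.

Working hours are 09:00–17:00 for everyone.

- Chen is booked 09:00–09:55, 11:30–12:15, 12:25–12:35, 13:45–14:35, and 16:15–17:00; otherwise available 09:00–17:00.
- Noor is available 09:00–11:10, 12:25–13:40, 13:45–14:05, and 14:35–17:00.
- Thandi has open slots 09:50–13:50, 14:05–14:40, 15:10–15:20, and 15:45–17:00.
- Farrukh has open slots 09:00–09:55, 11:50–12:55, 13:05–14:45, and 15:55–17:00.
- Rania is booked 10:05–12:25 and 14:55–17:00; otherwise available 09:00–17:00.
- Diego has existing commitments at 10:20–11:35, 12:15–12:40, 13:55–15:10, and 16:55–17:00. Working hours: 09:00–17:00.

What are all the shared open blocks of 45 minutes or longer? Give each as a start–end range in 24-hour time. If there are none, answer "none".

Chen free within 09:00–17:00: 09:55–11:30, 12:15–12:25, 12:35–13:45, 14:35–16:15.
Rania free within 09:00–17:00: 09:00–10:05, 12:25–14:55.
Diego free within 09:00–17:00: 09:00–10:20, 11:35–12:15, 12:40–13:55, 15:10–16:55.
Chen ∩ Noor: 09:55–11:10, 12:35–13:40, 14:35–16:15.
Chen ∩ Noor ∩ Thandi: 09:55–11:10, 12:35–13:40, 14:35–14:40, 15:10–15:20, 15:45–16:15.
Chen ∩ Noor ∩ Thandi ∩ Farrukh: 12:35–12:55, 13:05–13:40, 14:35–14:40, 15:55–16:15.
Chen ∩ Noor ∩ Thandi ∩ Farrukh ∩ Rania: 12:35–12:55, 13:05–13:40, 14:35–14:40.
Chen ∩ Noor ∩ Thandi ∩ Farrukh ∩ Rania ∩ Diego: 12:40–12:55, 13:05–13:40.
Windows ≥ 45 min: (none).

none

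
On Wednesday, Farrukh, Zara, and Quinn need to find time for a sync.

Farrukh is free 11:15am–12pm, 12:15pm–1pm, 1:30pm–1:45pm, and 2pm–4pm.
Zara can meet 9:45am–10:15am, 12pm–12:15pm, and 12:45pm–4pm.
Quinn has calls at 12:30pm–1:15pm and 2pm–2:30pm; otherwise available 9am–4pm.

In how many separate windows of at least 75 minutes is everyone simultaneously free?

Quinn free within 09:00–16:00: 09:00–12:30, 13:15–14:00, 14:30–16:00.
Farrukh ∩ Zara: 12:45–13:00, 13:30–13:45, 14:00–16:00.
Farrukh ∩ Zara ∩ Quinn: 13:30–13:45, 14:30–16:00.
Windows ≥ 75 min: 14:30–16:00.
That's 1 window.

1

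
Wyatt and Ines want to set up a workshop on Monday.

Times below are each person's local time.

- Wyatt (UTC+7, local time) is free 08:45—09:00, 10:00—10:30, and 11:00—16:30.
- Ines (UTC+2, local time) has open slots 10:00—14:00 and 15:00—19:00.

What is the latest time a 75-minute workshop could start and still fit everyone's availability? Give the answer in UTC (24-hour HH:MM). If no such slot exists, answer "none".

08:15

Wyatt → UTC: 01:45–02:00, 03:00–03:30, 04:00–09:30.
Ines → UTC: 08:00–12:00, 13:00–17:00.
Wyatt ∩ Ines: 08:00–09:30.
Windows ≥ 75 min: 08:00–09:30.
Latest start in the last window 08:00–09:30 is 09:30 − 75 min = 08:15.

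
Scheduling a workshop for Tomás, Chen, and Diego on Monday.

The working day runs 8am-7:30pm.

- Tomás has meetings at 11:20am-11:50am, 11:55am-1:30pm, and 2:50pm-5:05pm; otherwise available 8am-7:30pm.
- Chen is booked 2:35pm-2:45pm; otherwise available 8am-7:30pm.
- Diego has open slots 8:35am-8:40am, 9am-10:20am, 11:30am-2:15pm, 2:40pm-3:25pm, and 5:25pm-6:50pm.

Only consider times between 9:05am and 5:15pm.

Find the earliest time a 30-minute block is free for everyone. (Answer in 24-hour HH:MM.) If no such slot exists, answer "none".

09:05

Tomás free within 08:00–19:30: 08:00–11:20, 11:50–11:55, 13:30–14:50, 17:05–19:30.
Chen free within 08:00–19:30: 08:00–14:35, 14:45–19:30.
Tomás ∩ Chen: 08:00–11:20, 11:50–11:55, 13:30–14:35, 14:45–14:50, 17:05–19:30.
Tomás ∩ Chen ∩ Diego: 08:35–08:40, 09:00–10:20, 11:50–11:55, 13:30–14:15, 14:45–14:50, 17:25–18:50.
Restricted to 09:05–17:15: 09:05–10:20, 11:50–11:55, 13:30–14:15, 14:45–14:50.
Windows ≥ 30 min: 09:05–10:20, 13:30–14:15.
Earliest such window starts at 09:05.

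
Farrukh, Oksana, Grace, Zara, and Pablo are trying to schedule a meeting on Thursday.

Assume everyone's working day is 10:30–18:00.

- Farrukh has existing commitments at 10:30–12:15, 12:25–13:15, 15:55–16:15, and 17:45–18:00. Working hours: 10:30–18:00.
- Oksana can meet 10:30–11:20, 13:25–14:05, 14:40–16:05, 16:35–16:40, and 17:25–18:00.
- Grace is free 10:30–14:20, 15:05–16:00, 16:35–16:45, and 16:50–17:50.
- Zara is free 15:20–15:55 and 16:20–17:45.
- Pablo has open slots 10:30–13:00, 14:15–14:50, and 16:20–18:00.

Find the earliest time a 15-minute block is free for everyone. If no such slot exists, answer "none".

17:25

Farrukh free within 10:30–18:00: 12:15–12:25, 13:15–15:55, 16:15–17:45.
Farrukh ∩ Oksana: 13:25–14:05, 14:40–15:55, 16:35–16:40, 17:25–17:45.
Farrukh ∩ Oksana ∩ Grace: 13:25–14:05, 15:05–15:55, 16:35–16:40, 17:25–17:45.
Farrukh ∩ Oksana ∩ Grace ∩ Zara: 15:20–15:55, 16:35–16:40, 17:25–17:45.
Farrukh ∩ Oksana ∩ Grace ∩ Zara ∩ Pablo: 16:35–16:40, 17:25–17:45.
Windows ≥ 15 min: 17:25–17:45.
Earliest such window starts at 17:25.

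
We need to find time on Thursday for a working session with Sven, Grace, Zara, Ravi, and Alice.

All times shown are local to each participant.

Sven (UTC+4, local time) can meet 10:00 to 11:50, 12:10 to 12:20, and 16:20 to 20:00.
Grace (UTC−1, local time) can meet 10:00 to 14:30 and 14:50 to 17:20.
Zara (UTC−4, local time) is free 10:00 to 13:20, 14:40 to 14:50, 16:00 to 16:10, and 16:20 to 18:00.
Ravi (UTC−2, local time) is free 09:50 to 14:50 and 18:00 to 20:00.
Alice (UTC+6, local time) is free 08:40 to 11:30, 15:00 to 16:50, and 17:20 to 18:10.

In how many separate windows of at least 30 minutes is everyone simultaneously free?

0

Sven → UTC: 06:00–07:50, 08:10–08:20, 12:20–16:00.
Grace → UTC: 11:00–15:30, 15:50–18:20.
Zara → UTC: 14:00–17:20, 18:40–18:50, 20:00–20:10, 20:20–22:00.
Ravi → UTC: 11:50–16:50, 20:00–22:00.
Alice → UTC: 02:40–05:30, 09:00–10:50, 11:20–12:10.
Sven ∩ Grace: 12:20–15:30, 15:50–16:00.
Sven ∩ Grace ∩ Zara: 14:00–15:30, 15:50–16:00.
Sven ∩ Grace ∩ Zara ∩ Ravi: 14:00–15:30, 15:50–16:00.
Sven ∩ Grace ∩ Zara ∩ Ravi ∩ Alice: (none).
Windows ≥ 30 min: (none).
That's 0 windows.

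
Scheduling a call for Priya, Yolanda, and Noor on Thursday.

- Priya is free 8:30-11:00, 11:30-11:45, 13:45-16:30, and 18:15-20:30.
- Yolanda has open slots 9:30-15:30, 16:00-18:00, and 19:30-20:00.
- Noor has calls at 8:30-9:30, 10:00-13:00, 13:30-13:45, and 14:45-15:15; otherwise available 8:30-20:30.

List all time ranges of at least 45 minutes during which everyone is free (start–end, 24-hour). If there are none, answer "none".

13:45–14:45

Noor free within 08:30–20:30: 09:30–10:00, 13:00–13:30, 13:45–14:45, 15:15–20:30.
Priya ∩ Yolanda: 09:30–11:00, 11:30–11:45, 13:45–15:30, 16:00–16:30, 19:30–20:00.
Priya ∩ Yolanda ∩ Noor: 09:30–10:00, 13:45–14:45, 15:15–15:30, 16:00–16:30, 19:30–20:00.
Windows ≥ 45 min: 13:45–14:45.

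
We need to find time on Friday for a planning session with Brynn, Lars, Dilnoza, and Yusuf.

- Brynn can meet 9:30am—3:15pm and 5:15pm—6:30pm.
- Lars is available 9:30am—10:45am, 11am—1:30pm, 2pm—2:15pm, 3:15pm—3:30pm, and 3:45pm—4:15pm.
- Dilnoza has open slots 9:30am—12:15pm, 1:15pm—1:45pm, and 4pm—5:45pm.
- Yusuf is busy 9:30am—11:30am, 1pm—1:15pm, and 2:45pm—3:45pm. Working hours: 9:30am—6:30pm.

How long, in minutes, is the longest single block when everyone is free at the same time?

45 minutes

Yusuf free within 09:30–18:30: 11:30–13:00, 13:15–14:45, 15:45–18:30.
Brynn ∩ Lars: 09:30–10:45, 11:00–13:30, 14:00–14:15.
Brynn ∩ Lars ∩ Dilnoza: 09:30–10:45, 11:00–12:15, 13:15–13:30.
Brynn ∩ Lars ∩ Dilnoza ∩ Yusuf: 11:30–12:15, 13:15–13:30.
Common window lengths: 45, 15 min; longest is 45.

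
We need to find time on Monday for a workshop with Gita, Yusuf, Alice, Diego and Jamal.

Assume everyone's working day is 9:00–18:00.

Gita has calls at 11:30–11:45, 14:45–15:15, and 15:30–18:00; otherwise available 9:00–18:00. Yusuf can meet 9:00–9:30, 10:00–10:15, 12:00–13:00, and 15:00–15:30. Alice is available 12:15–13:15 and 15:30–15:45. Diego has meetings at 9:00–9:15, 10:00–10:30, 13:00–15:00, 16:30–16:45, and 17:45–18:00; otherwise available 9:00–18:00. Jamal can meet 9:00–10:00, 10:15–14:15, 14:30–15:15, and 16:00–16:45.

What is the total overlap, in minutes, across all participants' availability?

45 minutes

Gita free within 09:00–18:00: 09:00–11:30, 11:45–14:45, 15:15–15:30.
Diego free within 09:00–18:00: 09:15–10:00, 10:30–13:00, 15:00–16:30, 16:45–17:45.
Gita ∩ Yusuf: 09:00–09:30, 10:00–10:15, 12:00–13:00, 15:15–15:30.
Gita ∩ Yusuf ∩ Alice: 12:15–13:00.
Gita ∩ Yusuf ∩ Alice ∩ Diego: 12:15–13:00.
Gita ∩ Yusuf ∩ Alice ∩ Diego ∩ Jamal: 12:15–13:00.
Total common minutes: 45.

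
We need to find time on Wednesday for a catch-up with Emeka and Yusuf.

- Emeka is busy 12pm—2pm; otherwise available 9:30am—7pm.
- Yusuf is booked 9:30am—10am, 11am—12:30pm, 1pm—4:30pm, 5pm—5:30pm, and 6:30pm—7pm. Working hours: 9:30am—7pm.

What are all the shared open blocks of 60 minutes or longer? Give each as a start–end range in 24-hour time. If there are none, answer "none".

Emeka free within 09:30–19:00: 09:30–12:00, 14:00–19:00.
Yusuf free within 09:30–19:00: 10:00–11:00, 12:30–13:00, 16:30–17:00, 17:30–18:30.
Emeka ∩ Yusuf: 10:00–11:00, 16:30–17:00, 17:30–18:30.
Windows ≥ 60 min: 10:00–11:00, 17:30–18:30.

10:00–11:00, 17:30–18:30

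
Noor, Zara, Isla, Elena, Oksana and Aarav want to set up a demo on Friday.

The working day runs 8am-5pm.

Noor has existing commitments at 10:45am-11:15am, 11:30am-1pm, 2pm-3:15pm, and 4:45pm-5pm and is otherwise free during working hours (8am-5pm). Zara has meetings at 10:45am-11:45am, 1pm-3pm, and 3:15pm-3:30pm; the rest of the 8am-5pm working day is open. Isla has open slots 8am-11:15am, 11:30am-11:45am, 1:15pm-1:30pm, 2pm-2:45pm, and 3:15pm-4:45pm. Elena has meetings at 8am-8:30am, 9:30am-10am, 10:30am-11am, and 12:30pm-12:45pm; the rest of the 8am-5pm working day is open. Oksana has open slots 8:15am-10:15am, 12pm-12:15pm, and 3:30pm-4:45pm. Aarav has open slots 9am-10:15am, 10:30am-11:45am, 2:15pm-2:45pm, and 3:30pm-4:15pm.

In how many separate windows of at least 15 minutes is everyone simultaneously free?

3

Noor free within 08:00–17:00: 08:00–10:45, 11:15–11:30, 13:00–14:00, 15:15–16:45.
Zara free within 08:00–17:00: 08:00–10:45, 11:45–13:00, 15:00–15:15, 15:30–17:00.
Elena free within 08:00–17:00: 08:30–09:30, 10:00–10:30, 11:00–12:30, 12:45–17:00.
Noor ∩ Zara: 08:00–10:45, 15:30–16:45.
Noor ∩ Zara ∩ Isla: 08:00–10:45, 15:30–16:45.
Noor ∩ Zara ∩ Isla ∩ Elena: 08:30–09:30, 10:00–10:30, 15:30–16:45.
Noor ∩ Zara ∩ Isla ∩ Elena ∩ Oksana: 08:30–09:30, 10:00–10:15, 15:30–16:45.
Noor ∩ Zara ∩ Isla ∩ Elena ∩ Oksana ∩ Aarav: 09:00–09:30, 10:00–10:15, 15:30–16:15.
Windows ≥ 15 min: 09:00–09:30, 10:00–10:15, 15:30–16:15.
That's 3 windows.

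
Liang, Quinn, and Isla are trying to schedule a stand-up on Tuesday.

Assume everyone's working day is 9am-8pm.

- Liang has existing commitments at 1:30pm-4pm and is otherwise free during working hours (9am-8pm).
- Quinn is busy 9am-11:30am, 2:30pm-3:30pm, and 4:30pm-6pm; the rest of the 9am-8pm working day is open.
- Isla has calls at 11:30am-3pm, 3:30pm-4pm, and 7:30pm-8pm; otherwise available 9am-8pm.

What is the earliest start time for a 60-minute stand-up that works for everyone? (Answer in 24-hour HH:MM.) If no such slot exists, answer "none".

18:00

Liang free within 09:00–20:00: 09:00–13:30, 16:00–20:00.
Quinn free within 09:00–20:00: 11:30–14:30, 15:30–16:30, 18:00–20:00.
Isla free within 09:00–20:00: 09:00–11:30, 15:00–15:30, 16:00–19:30.
Liang ∩ Quinn: 11:30–13:30, 16:00–16:30, 18:00–20:00.
Liang ∩ Quinn ∩ Isla: 16:00–16:30, 18:00–19:30.
Windows ≥ 60 min: 18:00–19:30.
Earliest such window starts at 18:00.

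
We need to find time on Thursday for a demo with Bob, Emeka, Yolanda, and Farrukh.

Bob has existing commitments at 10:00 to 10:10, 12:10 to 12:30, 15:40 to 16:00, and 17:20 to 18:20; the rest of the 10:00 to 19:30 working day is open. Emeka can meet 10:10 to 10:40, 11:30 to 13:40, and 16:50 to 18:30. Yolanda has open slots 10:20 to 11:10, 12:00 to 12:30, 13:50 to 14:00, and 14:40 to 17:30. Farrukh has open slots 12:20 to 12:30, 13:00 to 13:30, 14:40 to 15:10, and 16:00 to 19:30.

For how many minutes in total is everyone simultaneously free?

30 minutes

Bob free within 10:00–19:30: 10:10–12:10, 12:30–15:40, 16:00–17:20, 18:20–19:30.
Bob ∩ Emeka: 10:10–10:40, 11:30–12:10, 12:30–13:40, 16:50–17:20, 18:20–18:30.
Bob ∩ Emeka ∩ Yolanda: 10:20–10:40, 12:00–12:10, 16:50–17:20.
Bob ∩ Emeka ∩ Yolanda ∩ Farrukh: 16:50–17:20.
Total common minutes: 30.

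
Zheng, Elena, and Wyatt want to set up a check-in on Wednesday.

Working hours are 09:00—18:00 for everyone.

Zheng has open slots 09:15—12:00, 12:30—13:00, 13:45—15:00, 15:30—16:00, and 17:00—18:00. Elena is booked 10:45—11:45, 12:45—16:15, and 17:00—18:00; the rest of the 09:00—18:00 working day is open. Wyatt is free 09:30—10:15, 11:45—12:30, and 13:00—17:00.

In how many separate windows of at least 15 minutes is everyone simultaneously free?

Elena free within 09:00–18:00: 09:00–10:45, 11:45–12:45, 16:15–17:00.
Zheng ∩ Elena: 09:15–10:45, 11:45–12:00, 12:30–12:45.
Zheng ∩ Elena ∩ Wyatt: 09:30–10:15, 11:45–12:00.
Windows ≥ 15 min: 09:30–10:15, 11:45–12:00.
That's 2 windows.

2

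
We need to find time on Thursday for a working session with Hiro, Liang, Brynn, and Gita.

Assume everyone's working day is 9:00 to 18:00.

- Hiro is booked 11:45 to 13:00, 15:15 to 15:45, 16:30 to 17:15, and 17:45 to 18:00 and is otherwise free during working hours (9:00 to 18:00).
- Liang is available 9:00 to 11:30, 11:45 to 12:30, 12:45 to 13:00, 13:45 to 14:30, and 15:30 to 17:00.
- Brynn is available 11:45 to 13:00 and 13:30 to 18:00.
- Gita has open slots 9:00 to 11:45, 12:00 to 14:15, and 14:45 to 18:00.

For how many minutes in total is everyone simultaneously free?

75 minutes

Hiro free within 09:00–18:00: 09:00–11:45, 13:00–15:15, 15:45–16:30, 17:15–17:45.
Hiro ∩ Liang: 09:00–11:30, 13:45–14:30, 15:45–16:30.
Hiro ∩ Liang ∩ Brynn: 13:45–14:30, 15:45–16:30.
Hiro ∩ Liang ∩ Brynn ∩ Gita: 13:45–14:15, 15:45–16:30.
Total common minutes: 30 + 45 = 75.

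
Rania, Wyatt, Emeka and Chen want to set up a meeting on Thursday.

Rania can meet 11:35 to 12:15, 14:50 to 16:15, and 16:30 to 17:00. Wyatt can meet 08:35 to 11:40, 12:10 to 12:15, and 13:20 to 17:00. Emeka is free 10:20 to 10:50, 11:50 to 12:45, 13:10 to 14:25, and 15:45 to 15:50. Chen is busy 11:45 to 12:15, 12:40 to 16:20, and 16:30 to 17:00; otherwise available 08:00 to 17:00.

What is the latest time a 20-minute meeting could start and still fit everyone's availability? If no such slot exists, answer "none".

Chen free within 08:00–17:00: 08:00–11:45, 12:15–12:40, 16:20–16:30.
Rania ∩ Wyatt: 11:35–11:40, 12:10–12:15, 14:50–16:15, 16:30–17:00.
Rania ∩ Wyatt ∩ Emeka: 12:10–12:15, 15:45–15:50.
Rania ∩ Wyatt ∩ Emeka ∩ Chen: (none).
Windows ≥ 20 min: (none).

none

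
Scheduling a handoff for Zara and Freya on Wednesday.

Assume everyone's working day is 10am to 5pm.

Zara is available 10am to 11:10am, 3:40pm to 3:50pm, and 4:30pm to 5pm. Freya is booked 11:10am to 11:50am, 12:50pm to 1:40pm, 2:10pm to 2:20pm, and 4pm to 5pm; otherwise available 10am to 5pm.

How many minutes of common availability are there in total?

Freya free within 10:00–17:00: 10:00–11:10, 11:50–12:50, 13:40–14:10, 14:20–16:00.
Zara ∩ Freya: 10:00–11:10, 15:40–15:50.
Total common minutes: 70 + 10 = 80.

80 minutes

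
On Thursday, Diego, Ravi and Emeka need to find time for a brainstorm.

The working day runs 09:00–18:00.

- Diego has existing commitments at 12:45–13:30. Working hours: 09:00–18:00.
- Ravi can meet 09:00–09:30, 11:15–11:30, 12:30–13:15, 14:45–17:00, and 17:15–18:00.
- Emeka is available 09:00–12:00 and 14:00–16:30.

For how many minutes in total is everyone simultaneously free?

Diego free within 09:00–18:00: 09:00–12:45, 13:30–18:00.
Diego ∩ Ravi: 09:00–09:30, 11:15–11:30, 12:30–12:45, 14:45–17:00, 17:15–18:00.
Diego ∩ Ravi ∩ Emeka: 09:00–09:30, 11:15–11:30, 14:45–16:30.
Total common minutes: 30 + 15 + 105 = 150.

150 minutes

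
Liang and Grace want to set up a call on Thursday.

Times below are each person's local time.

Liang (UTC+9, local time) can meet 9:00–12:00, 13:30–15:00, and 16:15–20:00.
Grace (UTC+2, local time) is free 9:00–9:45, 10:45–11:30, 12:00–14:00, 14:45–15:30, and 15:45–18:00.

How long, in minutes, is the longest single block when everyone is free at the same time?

Liang → UTC: 00:00–03:00, 04:30–06:00, 07:15–11:00.
Grace → UTC: 07:00–07:45, 08:45–09:30, 10:00–12:00, 12:45–13:30, 13:45–16:00.
Liang ∩ Grace: 07:15–07:45, 08:45–09:30, 10:00–11:00.
Common window lengths: 30, 45, 60 min; longest is 60.

60 minutes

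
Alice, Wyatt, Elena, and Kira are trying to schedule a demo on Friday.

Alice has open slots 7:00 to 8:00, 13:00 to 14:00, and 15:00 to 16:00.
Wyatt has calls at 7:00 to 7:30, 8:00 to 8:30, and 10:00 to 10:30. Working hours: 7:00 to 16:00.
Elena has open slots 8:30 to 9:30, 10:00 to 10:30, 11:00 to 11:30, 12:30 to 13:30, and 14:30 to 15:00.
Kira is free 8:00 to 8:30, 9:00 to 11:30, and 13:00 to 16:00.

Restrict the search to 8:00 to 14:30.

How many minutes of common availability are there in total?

30 minutes

Wyatt free within 07:00–16:00: 07:30–08:00, 08:30–10:00, 10:30–16:00.
Alice ∩ Wyatt: 07:30–08:00, 13:00–14:00, 15:00–16:00.
Alice ∩ Wyatt ∩ Elena: 13:00–13:30.
Alice ∩ Wyatt ∩ Elena ∩ Kira: 13:00–13:30.
Restricted to 08:00–14:30: 13:00–13:30.
Total common minutes: 30.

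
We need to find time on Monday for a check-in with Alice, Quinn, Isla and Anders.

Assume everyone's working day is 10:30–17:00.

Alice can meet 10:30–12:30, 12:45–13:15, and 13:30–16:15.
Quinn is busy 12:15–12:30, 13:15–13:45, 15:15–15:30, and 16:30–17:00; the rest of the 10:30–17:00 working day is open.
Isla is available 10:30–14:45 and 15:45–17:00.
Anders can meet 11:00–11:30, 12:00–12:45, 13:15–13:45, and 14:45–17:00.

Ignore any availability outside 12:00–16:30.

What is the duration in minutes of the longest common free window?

Quinn free within 10:30–17:00: 10:30–12:15, 12:30–13:15, 13:45–15:15, 15:30–16:30.
Alice ∩ Quinn: 10:30–12:15, 12:45–13:15, 13:45–15:15, 15:30–16:15.
Alice ∩ Quinn ∩ Isla: 10:30–12:15, 12:45–13:15, 13:45–14:45, 15:45–16:15.
Alice ∩ Quinn ∩ Isla ∩ Anders: 11:00–11:30, 12:00–12:15, 15:45–16:15.
Restricted to 12:00–16:30: 12:00–12:15, 15:45–16:15.
Common window lengths: 15, 30 min; longest is 30.

30 minutes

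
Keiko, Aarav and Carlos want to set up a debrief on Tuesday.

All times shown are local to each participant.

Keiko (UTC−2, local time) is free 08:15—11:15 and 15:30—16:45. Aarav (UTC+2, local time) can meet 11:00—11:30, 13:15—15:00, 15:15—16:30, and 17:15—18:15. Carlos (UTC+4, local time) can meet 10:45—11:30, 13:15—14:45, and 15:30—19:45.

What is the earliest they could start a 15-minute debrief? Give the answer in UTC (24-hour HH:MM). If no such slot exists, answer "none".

11:30

Keiko → UTC: 10:15–13:15, 17:30–18:45.
Aarav → UTC: 09:00–09:30, 11:15–13:00, 13:15–14:30, 15:15–16:15.
Carlos → UTC: 06:45–07:30, 09:15–10:45, 11:30–15:45.
Keiko ∩ Aarav: 11:15–13:00.
Keiko ∩ Aarav ∩ Carlos: 11:30–13:00.
Windows ≥ 15 min: 11:30–13:00.
Earliest such window starts at 11:30.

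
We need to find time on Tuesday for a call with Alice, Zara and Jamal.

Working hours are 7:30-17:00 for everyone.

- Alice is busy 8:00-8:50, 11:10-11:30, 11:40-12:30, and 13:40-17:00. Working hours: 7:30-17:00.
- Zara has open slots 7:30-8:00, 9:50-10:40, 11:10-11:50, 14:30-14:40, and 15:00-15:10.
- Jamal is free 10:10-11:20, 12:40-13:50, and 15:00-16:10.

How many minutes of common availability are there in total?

Alice free within 07:30–17:00: 07:30–08:00, 08:50–11:10, 11:30–11:40, 12:30–13:40.
Alice ∩ Zara: 07:30–08:00, 09:50–10:40, 11:30–11:40.
Alice ∩ Zara ∩ Jamal: 10:10–10:40.
Total common minutes: 30.

30 minutes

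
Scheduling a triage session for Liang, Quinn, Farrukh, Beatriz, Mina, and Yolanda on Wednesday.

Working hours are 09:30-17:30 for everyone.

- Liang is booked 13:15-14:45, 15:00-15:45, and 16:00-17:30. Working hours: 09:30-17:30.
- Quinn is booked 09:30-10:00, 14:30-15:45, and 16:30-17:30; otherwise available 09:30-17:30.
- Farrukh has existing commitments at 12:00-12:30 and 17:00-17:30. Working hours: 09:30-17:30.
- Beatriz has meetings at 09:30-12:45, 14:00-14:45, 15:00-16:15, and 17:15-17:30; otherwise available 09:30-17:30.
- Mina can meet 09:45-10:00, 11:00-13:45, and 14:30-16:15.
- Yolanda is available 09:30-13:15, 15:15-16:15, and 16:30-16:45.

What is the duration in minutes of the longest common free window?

Liang free within 09:30–17:30: 09:30–13:15, 14:45–15:00, 15:45–16:00.
Quinn free within 09:30–17:30: 10:00–14:30, 15:45–16:30.
Farrukh free within 09:30–17:30: 09:30–12:00, 12:30–17:00.
Beatriz free within 09:30–17:30: 12:45–14:00, 14:45–15:00, 16:15–17:15.
Liang ∩ Quinn: 10:00–13:15, 15:45–16:00.
Liang ∩ Quinn ∩ Farrukh: 10:00–12:00, 12:30–13:15, 15:45–16:00.
Liang ∩ Quinn ∩ Farrukh ∩ Beatriz: 12:45–13:15.
Liang ∩ Quinn ∩ Farrukh ∩ Beatriz ∩ Mina: 12:45–13:15.
Liang ∩ Quinn ∩ Farrukh ∩ Beatriz ∩ Mina ∩ Yolanda: 12:45–13:15.
Single common window of 30 minutes.

30 minutes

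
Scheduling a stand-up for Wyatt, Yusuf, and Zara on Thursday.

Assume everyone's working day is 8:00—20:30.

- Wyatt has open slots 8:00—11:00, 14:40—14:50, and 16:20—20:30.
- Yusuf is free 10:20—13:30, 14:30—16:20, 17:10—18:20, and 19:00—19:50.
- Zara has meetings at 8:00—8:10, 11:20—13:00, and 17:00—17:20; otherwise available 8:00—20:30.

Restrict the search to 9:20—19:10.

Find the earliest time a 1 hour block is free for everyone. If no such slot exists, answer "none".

Zara free within 08:00–20:30: 08:10–11:20, 13:00–17:00, 17:20–20:30.
Wyatt ∩ Yusuf: 10:20–11:00, 14:40–14:50, 17:10–18:20, 19:00–19:50.
Wyatt ∩ Yusuf ∩ Zara: 10:20–11:00, 14:40–14:50, 17:20–18:20, 19:00–19:50.
Restricted to 09:20–19:10: 10:20–11:00, 14:40–14:50, 17:20–18:20, 19:00–19:10.
Windows ≥ 60 min: 17:20–18:20.
Earliest such window starts at 17:20.

17:20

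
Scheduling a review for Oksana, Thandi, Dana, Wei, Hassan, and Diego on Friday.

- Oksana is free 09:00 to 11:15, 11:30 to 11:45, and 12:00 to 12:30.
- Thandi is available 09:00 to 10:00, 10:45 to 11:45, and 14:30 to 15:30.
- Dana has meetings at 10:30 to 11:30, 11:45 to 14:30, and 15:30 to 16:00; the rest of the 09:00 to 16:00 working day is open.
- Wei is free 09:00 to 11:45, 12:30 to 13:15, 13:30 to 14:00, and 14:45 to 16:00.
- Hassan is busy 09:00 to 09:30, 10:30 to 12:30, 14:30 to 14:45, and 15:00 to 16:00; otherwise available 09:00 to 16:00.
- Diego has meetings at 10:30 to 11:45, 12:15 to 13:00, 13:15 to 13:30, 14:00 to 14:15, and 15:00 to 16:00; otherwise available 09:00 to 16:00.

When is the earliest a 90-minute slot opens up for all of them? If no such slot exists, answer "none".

Dana free within 09:00–16:00: 09:00–10:30, 11:30–11:45, 14:30–15:30.
Hassan free within 09:00–16:00: 09:30–10:30, 12:30–14:30, 14:45–15:00.
Diego free within 09:00–16:00: 09:00–10:30, 11:45–12:15, 13:00–13:15, 13:30–14:00, 14:15–15:00.
Oksana ∩ Thandi: 09:00–10:00, 10:45–11:15, 11:30–11:45.
Oksana ∩ Thandi ∩ Dana: 09:00–10:00, 11:30–11:45.
Oksana ∩ Thandi ∩ Dana ∩ Wei: 09:00–10:00, 11:30–11:45.
Oksana ∩ Thandi ∩ Dana ∩ Wei ∩ Hassan: 09:30–10:00.
Oksana ∩ Thandi ∩ Dana ∩ Wei ∩ Hassan ∩ Diego: 09:30–10:00.
Windows ≥ 90 min: (none).

none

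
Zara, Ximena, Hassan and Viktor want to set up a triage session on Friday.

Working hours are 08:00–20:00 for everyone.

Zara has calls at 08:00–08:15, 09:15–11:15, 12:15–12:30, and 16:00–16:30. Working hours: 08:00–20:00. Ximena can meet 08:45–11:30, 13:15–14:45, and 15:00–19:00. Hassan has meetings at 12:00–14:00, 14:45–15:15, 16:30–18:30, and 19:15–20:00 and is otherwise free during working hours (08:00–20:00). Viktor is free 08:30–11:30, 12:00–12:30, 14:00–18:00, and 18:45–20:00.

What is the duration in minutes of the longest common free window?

Zara free within 08:00–20:00: 08:15–09:15, 11:15–12:15, 12:30–16:00, 16:30–20:00.
Hassan free within 08:00–20:00: 08:00–12:00, 14:00–14:45, 15:15–16:30, 18:30–19:15.
Zara ∩ Ximena: 08:45–09:15, 11:15–11:30, 13:15–14:45, 15:00–16:00, 16:30–19:00.
Zara ∩ Ximena ∩ Hassan: 08:45–09:15, 11:15–11:30, 14:00–14:45, 15:15–16:00, 18:30–19:00.
Zara ∩ Ximena ∩ Hassan ∩ Viktor: 08:45–09:15, 11:15–11:30, 14:00–14:45, 15:15–16:00, 18:45–19:00.
Common window lengths: 30, 15, 45, 45, 15 min; longest is 45.

45 minutes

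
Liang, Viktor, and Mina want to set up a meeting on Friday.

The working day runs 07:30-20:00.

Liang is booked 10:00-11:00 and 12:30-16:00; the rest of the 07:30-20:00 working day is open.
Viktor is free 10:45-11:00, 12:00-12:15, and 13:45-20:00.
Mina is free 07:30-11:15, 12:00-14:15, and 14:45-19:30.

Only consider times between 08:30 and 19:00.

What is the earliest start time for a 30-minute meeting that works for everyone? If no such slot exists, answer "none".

Liang free within 07:30–20:00: 07:30–10:00, 11:00–12:30, 16:00–20:00.
Liang ∩ Viktor: 12:00–12:15, 16:00–20:00.
Liang ∩ Viktor ∩ Mina: 12:00–12:15, 16:00–19:30.
Restricted to 08:30–19:00: 12:00–12:15, 16:00–19:00.
Windows ≥ 30 min: 16:00–19:00.
Earliest such window starts at 16:00.

16:00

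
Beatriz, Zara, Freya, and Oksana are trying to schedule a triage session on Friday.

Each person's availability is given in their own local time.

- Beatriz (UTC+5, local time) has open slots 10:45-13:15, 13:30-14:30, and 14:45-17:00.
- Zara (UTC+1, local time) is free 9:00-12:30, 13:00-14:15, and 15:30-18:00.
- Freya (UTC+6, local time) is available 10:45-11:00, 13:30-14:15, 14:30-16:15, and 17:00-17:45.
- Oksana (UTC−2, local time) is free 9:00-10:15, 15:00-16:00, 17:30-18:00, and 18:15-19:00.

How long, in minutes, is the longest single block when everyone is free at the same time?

30 minutes

Beatriz → UTC: 05:45–08:15, 08:30–09:30, 09:45–12:00.
Zara → UTC: 08:00–11:30, 12:00–13:15, 14:30–17:00.
Freya → UTC: 04:45–05:00, 07:30–08:15, 08:30–10:15, 11:00–11:45.
Oksana → UTC: 11:00–12:15, 17:00–18:00, 19:30–20:00, 20:15–21:00.
Beatriz ∩ Zara: 08:00–08:15, 08:30–09:30, 09:45–11:30.
Beatriz ∩ Zara ∩ Freya: 08:00–08:15, 08:30–09:30, 09:45–10:15, 11:00–11:30.
Beatriz ∩ Zara ∩ Freya ∩ Oksana: 11:00–11:30.
Single common window of 30 minutes.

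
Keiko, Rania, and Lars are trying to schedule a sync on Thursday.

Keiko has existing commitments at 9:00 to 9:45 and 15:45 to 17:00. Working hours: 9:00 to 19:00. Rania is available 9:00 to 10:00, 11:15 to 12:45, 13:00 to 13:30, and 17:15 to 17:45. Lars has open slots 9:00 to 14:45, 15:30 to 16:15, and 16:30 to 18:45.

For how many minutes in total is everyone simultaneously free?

165 minutes

Keiko free within 09:00–19:00: 09:45–15:45, 17:00–19:00.
Keiko ∩ Rania: 09:45–10:00, 11:15–12:45, 13:00–13:30, 17:15–17:45.
Keiko ∩ Rania ∩ Lars: 09:45–10:00, 11:15–12:45, 13:00–13:30, 17:15–17:45.
Total common minutes: 15 + 90 + 30 + 30 = 165.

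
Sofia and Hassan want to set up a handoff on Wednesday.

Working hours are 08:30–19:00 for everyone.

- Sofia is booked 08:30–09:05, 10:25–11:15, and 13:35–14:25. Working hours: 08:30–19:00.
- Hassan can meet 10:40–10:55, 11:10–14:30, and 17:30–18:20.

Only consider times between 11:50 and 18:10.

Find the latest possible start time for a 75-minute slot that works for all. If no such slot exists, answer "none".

Sofia free within 08:30–19:00: 09:05–10:25, 11:15–13:35, 14:25–19:00.
Sofia ∩ Hassan: 11:15–13:35, 14:25–14:30, 17:30–18:20.
Restricted to 11:50–18:10: 11:50–13:35, 14:25–14:30, 17:30–18:10.
Windows ≥ 75 min: 11:50–13:35.
Latest start in the last window 11:50–13:35 is 13:35 − 75 min = 12:20.

12:20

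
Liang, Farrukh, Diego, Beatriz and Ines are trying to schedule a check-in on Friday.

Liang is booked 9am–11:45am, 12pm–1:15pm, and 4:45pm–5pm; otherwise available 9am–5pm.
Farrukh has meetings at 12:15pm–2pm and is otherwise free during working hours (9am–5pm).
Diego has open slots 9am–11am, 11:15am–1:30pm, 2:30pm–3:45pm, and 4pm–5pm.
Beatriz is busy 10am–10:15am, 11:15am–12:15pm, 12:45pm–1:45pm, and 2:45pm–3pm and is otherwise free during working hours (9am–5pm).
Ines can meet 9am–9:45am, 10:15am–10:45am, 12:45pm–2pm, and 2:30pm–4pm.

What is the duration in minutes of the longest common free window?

Liang free within 09:00–17:00: 11:45–12:00, 13:15–16:45.
Farrukh free within 09:00–17:00: 09:00–12:15, 14:00–17:00.
Beatriz free within 09:00–17:00: 09:00–10:00, 10:15–11:15, 12:15–12:45, 13:45–14:45, 15:00–17:00.
Liang ∩ Farrukh: 11:45–12:00, 14:00–16:45.
Liang ∩ Farrukh ∩ Diego: 11:45–12:00, 14:30–15:45, 16:00–16:45.
Liang ∩ Farrukh ∩ Diego ∩ Beatriz: 14:30–14:45, 15:00–15:45, 16:00–16:45.
Liang ∩ Farrukh ∩ Diego ∩ Beatriz ∩ Ines: 14:30–14:45, 15:00–15:45.
Common window lengths: 15, 45 min; longest is 45.

45 minutes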